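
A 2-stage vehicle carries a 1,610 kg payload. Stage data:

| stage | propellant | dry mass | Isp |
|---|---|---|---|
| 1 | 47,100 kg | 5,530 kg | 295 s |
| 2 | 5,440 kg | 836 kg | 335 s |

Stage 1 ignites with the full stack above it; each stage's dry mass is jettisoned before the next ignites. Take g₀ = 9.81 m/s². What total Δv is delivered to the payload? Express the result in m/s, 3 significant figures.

Ignition mass of stage 1 = 47,100+5,530 + 5,440+836 + 1,610 = 60,516 kg.
Stage 1: m₀ = 60,516 kg, m_f = 60,516 − 47,100 = 13,416 kg; Δv = 295×9.81×ln(4.511) = 2894.0×1.5065 ≈ 4360 m/s.
Stage 2: m₀ = 7,886 kg, m_f = 7,886 − 5,440 = 2,446 kg; Δv = 335×9.81×ln(3.224) = 3286.4×1.1706 ≈ 3847 m/s.
Total Δv = 4360 + 3847 = 8207 m/s.

Δv ≈ 8210 m/s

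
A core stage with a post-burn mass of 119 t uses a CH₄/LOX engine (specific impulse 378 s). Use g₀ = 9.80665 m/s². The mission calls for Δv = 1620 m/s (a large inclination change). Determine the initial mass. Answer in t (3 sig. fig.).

initial mass ≈ 184 t

v_e = Isp · g₀ = 378 × 9.80665 = 3706.9 m/s.
Using Δv = v_e ln(m₀/m_f): m₀/m_f = exp(Δv / v_e) = exp(1620 / 3706.9) = exp(0.4370) = 1.5481.
m₀ = m_f × 1.5481 = 119 × 1.5481 = 184.224 t.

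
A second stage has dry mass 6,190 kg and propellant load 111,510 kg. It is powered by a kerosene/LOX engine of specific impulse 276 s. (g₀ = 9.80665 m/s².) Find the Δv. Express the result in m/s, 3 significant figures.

Δv ≈ 7970 m/s

v_e = Isp · g₀ = 276 × 9.80665 = 2706.6 m/s.
m₀ = m_dry + m_prop = 6,190 + 111,510 = 117,700 kg.
Δv = v_e · ln(m₀/m_f) = 2706.6 × ln(19.01) = 2706.6 × 2.9452 ≈ 7971.6 m/s.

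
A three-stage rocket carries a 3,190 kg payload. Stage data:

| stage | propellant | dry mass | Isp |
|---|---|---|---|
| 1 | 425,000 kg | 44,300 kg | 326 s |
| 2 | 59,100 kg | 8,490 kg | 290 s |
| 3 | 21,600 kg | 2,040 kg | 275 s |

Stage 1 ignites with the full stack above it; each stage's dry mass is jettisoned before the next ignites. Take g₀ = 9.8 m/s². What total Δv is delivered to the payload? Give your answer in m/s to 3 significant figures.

Ignition mass of stage 1 = 425,000+44,300 + 59,100+8,490 + 21,600+2,040 + 3,190 = 563,720 kg.
Stage 1: m₀ = 563,720 kg, m_f = 563,720 − 425,000 = 138,720 kg; Δv = 326×9.8×ln(4.064) = 3194.8×1.4021 ≈ 4479 m/s.
Stage 2: m₀ = 94,420 kg, m_f = 94,420 − 59,100 = 35,320 kg; Δv = 290×9.8×ln(2.673) = 2842.0×0.9833 ≈ 2795 m/s.
Stage 3: m₀ = 26,830 kg, m_f = 26,830 − 21,600 = 5,230 kg; Δv = 275×9.8×ln(5.13) = 2695.0×1.6351 ≈ 4407 m/s.
Total Δv = 4479 + 2795 + 4407 = 11681 m/s.

Δv ≈ 11700 m/s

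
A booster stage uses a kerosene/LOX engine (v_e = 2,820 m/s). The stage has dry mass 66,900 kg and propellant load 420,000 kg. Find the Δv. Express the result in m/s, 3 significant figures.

m₀ = m_dry + m_prop = 66,900 + 420,000 = 486,900 kg.
By the Tsiolkovsky rocket equation, Δv = v_e · ln(m₀/m_f) = 2820.0 × ln(7.278) = 2820.0 × 1.9849 ≈ 5597.3 m/s.

Δv ≈ 5600 m/s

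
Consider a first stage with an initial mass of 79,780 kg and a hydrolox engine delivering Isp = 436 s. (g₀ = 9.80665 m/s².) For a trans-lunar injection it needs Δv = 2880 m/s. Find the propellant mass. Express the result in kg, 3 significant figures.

v_e = Isp · g₀ = 436 × 9.80665 = 4275.7 m/s.
m₀/m_f = exp(Δv / v_e) = exp(2880 / 4275.7) = exp(0.6736) = 1.9612.
m_f = 79,780 / 1.9612 = 40,679.2 kg, so propellant = m₀ − m_f = 79,780 − 40,679.2 = 39,100.8 kg.

propellant mass ≈ 39100 kg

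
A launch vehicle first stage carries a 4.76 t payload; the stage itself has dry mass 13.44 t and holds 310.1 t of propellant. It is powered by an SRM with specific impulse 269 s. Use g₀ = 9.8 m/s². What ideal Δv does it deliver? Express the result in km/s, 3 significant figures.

v_e = Isp · g₀ = 269 × 9.8 = 2636.2 m/s.
m₀ = payload + dry + propellant = 4.76 + 13.44 + 310.1 = 328.3 t.
m_f = payload + dry = 4.76 + 13.44 = 18.2 t.
Δv = v_e · ln(m₀/m_f) = 2636.2 × ln(18.04) = 2636.2 × 2.8925 ≈ 7625.2 m/s.

Δv ≈ 7.63 km/s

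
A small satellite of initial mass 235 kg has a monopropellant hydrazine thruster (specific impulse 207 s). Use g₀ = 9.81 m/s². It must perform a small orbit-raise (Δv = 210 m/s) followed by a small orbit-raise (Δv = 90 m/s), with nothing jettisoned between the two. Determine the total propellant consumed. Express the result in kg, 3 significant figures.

total propellant consumed ≈ 32.3 kg

v_e = Isp · g₀ = 207 × 9.81 = 2030.7 m/s.
After the first burn: m = 235 × exp(−210/2030.7) = 235 × 0.90175 = 211.911 kg.
After the second burn: m = 211.911 × exp(−90/2030.7) = 211.911 × 0.95665 = 202.725 kg.
Total propellant = m₀ − m_final = 235 − 202.725 = 32.275 kg.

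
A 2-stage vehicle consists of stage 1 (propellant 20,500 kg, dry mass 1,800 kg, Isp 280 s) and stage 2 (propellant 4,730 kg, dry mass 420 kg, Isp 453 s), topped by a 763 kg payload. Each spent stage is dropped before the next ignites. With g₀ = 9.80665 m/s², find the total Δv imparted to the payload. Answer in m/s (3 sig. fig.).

Ignition mass of stage 1 = 20,500+1,800 + 4,730+420 + 763 = 28,213 kg.
Stage 1: m₀ = 28,213 kg, m_f = 28,213 − 20,500 = 7,713 kg; Δv = 280×9.80665×ln(3.658) = 2745.9×1.2969 ≈ 3561 m/s.
Stage 2: m₀ = 5,913 kg, m_f = 5,913 − 4,730 = 1,183 kg; Δv = 453×9.80665×ln(4.998) = 4442.4×1.6091 ≈ 7148 m/s.
Total Δv = 3561 + 7148 = 10709 m/s.

Δv ≈ 10700 m/s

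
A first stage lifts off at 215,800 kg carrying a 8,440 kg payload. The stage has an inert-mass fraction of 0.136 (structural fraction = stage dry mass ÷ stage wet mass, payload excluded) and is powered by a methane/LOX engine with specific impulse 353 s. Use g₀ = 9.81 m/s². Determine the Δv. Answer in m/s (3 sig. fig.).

Δv ≈ 6140 m/s

Stage wet mass = m₀ − payload = 215,800 − 8,440 = 207,360 kg.
Stage dry mass = ε × stage wet mass = 0.136 × 207,360 = 28,201 kg.
Burnout mass m_f = stage dry + payload = 28,201 + 8,440 = 36,641 kg.
v_e = Isp · g₀ = 353 × 9.81 = 3462.9 m/s.
By the Tsiolkovsky rocket equation, Δv = v_e · ln(215,800/36,641) = 3462.9 × ln(5.89) = 3462.9 × 1.7732 ≈ 6140 m/s.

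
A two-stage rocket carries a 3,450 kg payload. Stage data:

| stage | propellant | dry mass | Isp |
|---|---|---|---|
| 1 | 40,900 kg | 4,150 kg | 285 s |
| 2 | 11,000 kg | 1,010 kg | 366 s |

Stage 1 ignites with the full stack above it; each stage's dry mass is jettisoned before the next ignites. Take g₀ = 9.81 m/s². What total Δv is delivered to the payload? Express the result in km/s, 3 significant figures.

Δv ≈ 7.61 km/s

Ignition mass of stage 1 = 40,900+4,150 + 11,000+1,010 + 3,450 = 60,510 kg.
Stage 1: m₀ = 60,510 kg, m_f = 60,510 − 40,900 = 19,610 kg; Δv = 285×9.81×ln(3.086) = 2795.9×1.1268 ≈ 3150 m/s.
Stage 2: m₀ = 15,460 kg, m_f = 15,460 − 11,000 = 4,460 kg; Δv = 366×9.81×ln(3.466) = 3590.5×1.2431 ≈ 4463 m/s.
Total Δv = 3150 + 4463 = 7613 m/s.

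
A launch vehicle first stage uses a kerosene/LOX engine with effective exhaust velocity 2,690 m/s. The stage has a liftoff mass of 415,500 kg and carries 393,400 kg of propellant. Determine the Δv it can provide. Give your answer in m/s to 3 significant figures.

Δv ≈ 7890 m/s

m_f = m₀ − m_prop = 415,500 − 393,400 = 22,100 kg.
Using Δv = v_e ln(m₀/m_f): Δv = v_e · ln(m₀/m_f) = 2690.0 × ln(18.8) = 2690.0 × 2.9339 ≈ 7892.2 m/s.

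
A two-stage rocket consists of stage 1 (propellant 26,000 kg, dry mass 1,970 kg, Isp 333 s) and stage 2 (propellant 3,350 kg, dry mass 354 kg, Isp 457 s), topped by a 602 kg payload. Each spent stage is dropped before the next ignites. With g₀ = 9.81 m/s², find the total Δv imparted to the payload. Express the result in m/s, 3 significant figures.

Δv ≈ 12100 m/s

Ignition mass of stage 1 = 26,000+1,970 + 3,350+354 + 602 = 32,276 kg.
Stage 1: m₀ = 32,276 kg, m_f = 32,276 − 26,000 = 6,276 kg; Δv = 333×9.81×ln(5.143) = 3266.7×1.6376 ≈ 5350 m/s.
Stage 2: m₀ = 4,306 kg, m_f = 4,306 − 3,350 = 956 kg; Δv = 457×9.81×ln(4.504) = 4483.2×1.5050 ≈ 6747 m/s.
Total Δv = 5350 + 6747 = 12097 m/s.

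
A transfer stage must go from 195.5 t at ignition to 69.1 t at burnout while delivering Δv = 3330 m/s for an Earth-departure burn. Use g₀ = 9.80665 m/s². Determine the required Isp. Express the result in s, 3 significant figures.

Isp ≈ 327 s

ln(m₀/m_f) = ln(195500/69100) = ln(2.829) = 1.0400.
v_e = Δv / ln(m₀/m_f) = 3330 / 1.0400 = 3201.9 m/s.
Isp = v_e / g₀ = 3201.9 / 9.80665 = 326.5 s.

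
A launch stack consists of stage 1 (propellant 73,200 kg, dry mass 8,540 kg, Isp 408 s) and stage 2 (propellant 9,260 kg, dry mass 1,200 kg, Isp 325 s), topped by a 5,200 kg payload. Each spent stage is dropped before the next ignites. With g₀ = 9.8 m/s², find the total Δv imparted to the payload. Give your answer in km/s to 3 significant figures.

Δv ≈ 8.42 km/s

Ignition mass of stage 1 = 73,200+8,540 + 9,260+1,200 + 5,200 = 97,400 kg.
Stage 1: m₀ = 97,400 kg, m_f = 97,400 − 73,200 = 24,200 kg; Δv = 408×9.8×ln(4.025) = 3998.4×1.3925 ≈ 5568 m/s.
Stage 2: m₀ = 15,660 kg, m_f = 15,660 − 9,260 = 6,400 kg; Δv = 325×9.8×ln(2.447) = 3185.0×0.8948 ≈ 2850 m/s.
Total Δv = 5568 + 2850 = 8418 m/s.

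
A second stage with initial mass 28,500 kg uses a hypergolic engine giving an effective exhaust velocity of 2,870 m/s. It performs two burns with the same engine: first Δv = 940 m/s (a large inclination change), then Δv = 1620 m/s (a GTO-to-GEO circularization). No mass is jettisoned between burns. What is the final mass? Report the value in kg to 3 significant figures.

final mass ≈ 11700 kg

After the first burn: m = 28500 × exp(−940/2870.0) = 28500 × 0.72070 = 20,540 kg.
After the second burn: m = 20,540 × exp(−1620/2870.0) = 20,540 × 0.56867 = 11,680.5 kg.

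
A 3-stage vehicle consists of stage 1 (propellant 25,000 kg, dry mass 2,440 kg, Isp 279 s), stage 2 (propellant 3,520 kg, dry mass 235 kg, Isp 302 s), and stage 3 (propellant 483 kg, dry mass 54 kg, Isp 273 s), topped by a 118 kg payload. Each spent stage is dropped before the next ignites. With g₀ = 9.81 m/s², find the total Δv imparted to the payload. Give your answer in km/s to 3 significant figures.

Ignition mass of stage 1 = 25,000+2,440 + 3,520+235 + 483+54 + 118 = 31,850 kg.
Stage 1: m₀ = 31,850 kg, m_f = 31,850 − 25,000 = 6,850 kg; Δv = 279×9.81×ln(4.65) = 2737.0×1.5368 ≈ 4206 m/s.
Stage 2: m₀ = 4,410 kg, m_f = 4,410 − 3,520 = 890 kg; Δv = 302×9.81×ln(4.955) = 2962.6×1.6004 ≈ 4741 m/s.
Stage 3: m₀ = 655 kg, m_f = 655 − 483 = 172 kg; Δv = 273×9.81×ln(3.808) = 2678.1×1.3371 ≈ 3581 m/s.
Total Δv = 4206 + 4741 + 3581 = 12528 m/s.

Δv ≈ 12.5 km/s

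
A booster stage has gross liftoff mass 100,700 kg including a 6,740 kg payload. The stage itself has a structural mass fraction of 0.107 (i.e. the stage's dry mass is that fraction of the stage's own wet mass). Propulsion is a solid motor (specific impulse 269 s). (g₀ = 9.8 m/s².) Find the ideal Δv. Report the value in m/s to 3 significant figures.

Stage wet mass = m₀ − payload = 100,700 − 6,740 = 93,960 kg.
Stage dry mass = ε × stage wet mass = 0.107 × 93,960 = 10,053.7 kg.
Burnout mass m_f = stage dry + payload = 10,053.7 + 6,740 = 16,793.7 kg.
v_e = Isp · g₀ = 269 × 9.8 = 2636.2 m/s.
Δv = v_e · ln(100,700/16,793.7) = 2636.2 × ln(5.996) = 2636.2 × 1.7911 ≈ 4722 m/s.

Δv ≈ 4720 m/s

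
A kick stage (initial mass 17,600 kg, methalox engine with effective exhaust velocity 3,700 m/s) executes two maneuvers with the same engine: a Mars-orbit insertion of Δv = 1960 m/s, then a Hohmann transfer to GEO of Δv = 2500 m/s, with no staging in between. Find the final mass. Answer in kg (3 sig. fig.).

final mass ≈ 5270 kg

After the first burn: m = 17600 × exp(−1960/3700.0) = 17600 × 0.58876 = 10,362.2 kg.
After the second burn: m = 10,362.2 × exp(−2500/3700.0) = 10,362.2 × 0.50881 = 5,272.39 kg.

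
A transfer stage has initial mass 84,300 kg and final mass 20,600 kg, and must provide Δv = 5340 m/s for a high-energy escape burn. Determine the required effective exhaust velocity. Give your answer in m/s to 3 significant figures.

v_e ≈ 3790 m/s

ln(m₀/m_f) = ln(84300/20600) = ln(4.092) = 1.4091.
Using Δv = v_e ln(m₀/m_f): v_e = Δv / ln(m₀/m_f) = 5340 / 1.4091 = 3789.7 m/s.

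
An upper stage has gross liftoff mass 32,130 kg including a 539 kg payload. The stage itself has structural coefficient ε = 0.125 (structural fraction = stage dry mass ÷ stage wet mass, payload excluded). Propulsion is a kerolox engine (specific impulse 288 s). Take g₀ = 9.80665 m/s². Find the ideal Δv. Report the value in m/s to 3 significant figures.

Δv ≈ 5560 m/s

Stage wet mass = m₀ − payload = 32,130 − 539 = 31,591 kg.
Stage dry mass = ε × stage wet mass = 0.125 × 31,591 = 3,948.88 kg.
Burnout mass m_f = stage dry + payload = 3,948.88 + 539 = 4,487.88 kg.
v_e = Isp · g₀ = 288 × 9.80665 = 2824.3 m/s.
Δv = v_e · ln(32,130/4,487.88) = 2824.3 × ln(7.159) = 2824.3 × 1.9684 ≈ 5559 m/s.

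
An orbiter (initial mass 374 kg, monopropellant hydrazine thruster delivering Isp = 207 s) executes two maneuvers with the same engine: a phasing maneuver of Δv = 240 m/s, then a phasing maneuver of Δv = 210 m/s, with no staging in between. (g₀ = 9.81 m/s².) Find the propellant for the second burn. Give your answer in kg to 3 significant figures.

propellant for the second burn ≈ 32.6 kg

v_e = Isp · g₀ = 207 × 9.81 = 2030.7 m/s.
After the first burn: m = 374 × exp(−240/2030.7) = 374 × 0.88853 = 332.31 kg.
After the second burn: m = 332.31 × exp(−210/2030.7) = 332.31 × 0.90175 = 299.661 kg.
Second-burn propellant = 332.31 − 299.661 = 32.649 kg.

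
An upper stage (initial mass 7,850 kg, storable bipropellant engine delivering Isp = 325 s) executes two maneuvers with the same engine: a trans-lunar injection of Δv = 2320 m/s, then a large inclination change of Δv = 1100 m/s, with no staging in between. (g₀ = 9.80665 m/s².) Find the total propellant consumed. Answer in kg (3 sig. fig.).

v_e = Isp · g₀ = 325 × 9.80665 = 3187.2 m/s.
After the first burn: m = 7850 × exp(−2320/3187.2) = 7850 × 0.48291 = 3,790.84 kg.
After the second burn: m = 3,790.84 × exp(−1100/3187.2) = 3,790.84 × 0.70812 = 2,684.37 kg.
Total propellant = m₀ − m_final = 7850 − 2,684.37 = 5,165.63 kg.

total propellant consumed ≈ 5170 kg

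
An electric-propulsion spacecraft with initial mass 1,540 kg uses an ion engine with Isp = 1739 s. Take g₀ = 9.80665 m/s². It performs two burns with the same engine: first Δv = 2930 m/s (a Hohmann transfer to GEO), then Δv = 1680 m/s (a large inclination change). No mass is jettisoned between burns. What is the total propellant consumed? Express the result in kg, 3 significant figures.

v_e = Isp · g₀ = 1739 × 9.80665 = 17053.8 m/s.
After the first burn: m = 1540 × exp(−2930/17053.8) = 1540 × 0.84214 = 1,296.9 kg.
After the second burn: m = 1,296.9 × exp(−1680/17053.8) = 1,296.9 × 0.90618 = 1,175.22 kg.
Total propellant = m₀ − m_final = 1540 − 1,175.22 = 364.78 kg.

total propellant consumed ≈ 365 kg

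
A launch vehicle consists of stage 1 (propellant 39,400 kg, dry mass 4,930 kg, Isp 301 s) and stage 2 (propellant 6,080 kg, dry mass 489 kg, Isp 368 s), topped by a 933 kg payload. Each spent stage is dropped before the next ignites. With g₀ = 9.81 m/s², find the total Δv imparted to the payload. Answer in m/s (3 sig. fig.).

Δv ≈ 10200 m/s

Ignition mass of stage 1 = 39,400+4,930 + 6,080+489 + 933 = 51,832 kg.
Stage 1: m₀ = 51,832 kg, m_f = 51,832 − 39,400 = 12,432 kg; Δv = 301×9.81×ln(4.169) = 2952.8×1.4277 ≈ 4216 m/s.
Stage 2: m₀ = 7,502 kg, m_f = 7,502 − 6,080 = 1,422 kg; Δv = 368×9.81×ln(5.276) = 3610.1×1.6631 ≈ 6004 m/s.
Total Δv = 4216 + 6004 = 10220 m/s.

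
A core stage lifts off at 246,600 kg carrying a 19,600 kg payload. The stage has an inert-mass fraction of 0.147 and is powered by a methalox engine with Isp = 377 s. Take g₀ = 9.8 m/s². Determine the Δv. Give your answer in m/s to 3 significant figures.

Δv ≈ 5680 m/s

Stage wet mass = m₀ − payload = 246,600 − 19,600 = 227,000 kg.
Stage dry mass = ε × stage wet mass = 0.147 × 227,000 = 33,369 kg.
Burnout mass m_f = stage dry + payload = 33,369 + 19,600 = 52,969 kg.
v_e = Isp · g₀ = 377 × 9.8 = 3694.6 m/s.
Using Δv = v_e ln(m₀/m_f): Δv = v_e · ln(246,600/52,969) = 3694.6 × ln(4.656) = 3694.6 × 1.5381 ≈ 5683 m/s.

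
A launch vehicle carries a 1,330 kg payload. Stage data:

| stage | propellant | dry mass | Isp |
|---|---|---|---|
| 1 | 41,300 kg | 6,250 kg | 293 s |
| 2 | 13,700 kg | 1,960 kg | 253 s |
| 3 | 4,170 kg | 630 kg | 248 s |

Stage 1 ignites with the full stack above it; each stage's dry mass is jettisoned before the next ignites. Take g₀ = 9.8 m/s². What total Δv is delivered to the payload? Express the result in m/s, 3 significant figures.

Ignition mass of stage 1 = 41,300+6,250 + 13,700+1,960 + 4,170+630 + 1,330 = 69,340 kg.
Stage 1: m₀ = 69,340 kg, m_f = 69,340 − 41,300 = 28,040 kg; Δv = 293×9.8×ln(2.473) = 2871.4×0.9054 ≈ 2600 m/s.
Stage 2: m₀ = 21,790 kg, m_f = 21,790 − 13,700 = 8,090 kg; Δv = 253×9.8×ln(2.693) = 2479.4×0.9908 ≈ 2457 m/s.
Stage 3: m₀ = 6,130 kg, m_f = 6,130 − 4,170 = 1,960 kg; Δv = 248×9.8×ln(3.128) = 2430.4×1.1403 ≈ 2771 m/s.
Total Δv = 2600 + 2457 + 2771 = 7828 m/s.

Δv ≈ 7830 m/s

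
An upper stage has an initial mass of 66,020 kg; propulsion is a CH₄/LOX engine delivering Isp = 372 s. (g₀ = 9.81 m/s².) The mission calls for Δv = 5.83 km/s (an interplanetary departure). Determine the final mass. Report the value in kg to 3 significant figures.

v_e = Isp · g₀ = 372 × 9.81 = 3649.3 m/s.
m₀/m_f = exp(Δv / v_e) = exp(5830 / 3649.3) = exp(1.5976) = 4.9410.
m_f = m₀ / 4.9410 = 66,020 / 4.9410 = 13,361.7 kg.

final mass ≈ 13400 kg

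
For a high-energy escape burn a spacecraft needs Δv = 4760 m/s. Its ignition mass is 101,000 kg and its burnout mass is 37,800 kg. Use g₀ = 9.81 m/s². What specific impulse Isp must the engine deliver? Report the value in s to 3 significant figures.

Isp ≈ 494 s

ln(m₀/m_f) = ln(101000/37800) = ln(2.672) = 0.9828.
v_e = Δv / ln(m₀/m_f) = 4760 / 0.9828 = 4843.2 m/s.
Isp = v_e / g₀ = 4843.2 / 9.81 = 493.7 s.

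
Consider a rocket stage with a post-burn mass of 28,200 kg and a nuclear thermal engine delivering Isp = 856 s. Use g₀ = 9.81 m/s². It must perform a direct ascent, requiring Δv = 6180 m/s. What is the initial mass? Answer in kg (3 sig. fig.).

initial mass ≈ 58900 kg

v_e = Isp · g₀ = 856 × 9.81 = 8397.4 m/s.
m₀/m_f = exp(Δv / v_e) = exp(6180 / 8397.4) = exp(0.7359) = 2.0875.
m₀ = m_f × 2.0875 = 28,200 × 2.0875 = 58,867.5 kg.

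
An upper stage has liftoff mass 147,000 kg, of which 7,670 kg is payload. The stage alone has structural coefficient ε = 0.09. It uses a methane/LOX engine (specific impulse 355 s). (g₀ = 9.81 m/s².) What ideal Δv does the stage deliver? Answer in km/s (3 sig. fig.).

Stage wet mass = m₀ − payload = 147,000 − 7,670 = 139,330 kg.
Stage dry mass = ε × stage wet mass = 0.09 × 139,330 = 12,539.7 kg.
Burnout mass m_f = stage dry + payload = 12,539.7 + 7,670 = 20,209.7 kg.
v_e = Isp · g₀ = 355 × 9.81 = 3482.6 m/s.
Δv = v_e · ln(147,000/20,209.7) = 3482.6 × ln(7.274) = 3482.6 × 1.9843 ≈ 6910 m/s.

Δv ≈ 6.91 km/s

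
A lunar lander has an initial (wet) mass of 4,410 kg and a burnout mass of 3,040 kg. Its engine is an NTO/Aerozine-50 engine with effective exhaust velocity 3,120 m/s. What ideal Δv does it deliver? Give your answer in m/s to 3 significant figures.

Δv ≈ 1160 m/s

From the ideal rocket equation, Δv = v_e · ln(m₀/m_f) = 3120.0 × ln(1.451) = 3120.0 × 0.3720 ≈ 1160.7 m/s.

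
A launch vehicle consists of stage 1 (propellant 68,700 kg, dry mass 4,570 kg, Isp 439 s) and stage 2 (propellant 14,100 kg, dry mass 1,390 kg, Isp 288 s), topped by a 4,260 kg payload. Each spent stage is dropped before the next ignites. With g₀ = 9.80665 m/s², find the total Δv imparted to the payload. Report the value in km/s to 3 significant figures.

Δv ≈ 9.31 km/s

Ignition mass of stage 1 = 68,700+4,570 + 14,100+1,390 + 4,260 = 93,020 kg.
Stage 1: m₀ = 93,020 kg, m_f = 93,020 − 68,700 = 24,320 kg; Δv = 439×9.80665×ln(3.825) = 4305.1×1.3415 ≈ 5775 m/s.
Stage 2: m₀ = 19,750 kg, m_f = 19,750 − 14,100 = 5,650 kg; Δv = 288×9.80665×ln(3.496) = 2824.3×1.2515 ≈ 3535 m/s.
Total Δv = 5775 + 3535 = 9310 m/s.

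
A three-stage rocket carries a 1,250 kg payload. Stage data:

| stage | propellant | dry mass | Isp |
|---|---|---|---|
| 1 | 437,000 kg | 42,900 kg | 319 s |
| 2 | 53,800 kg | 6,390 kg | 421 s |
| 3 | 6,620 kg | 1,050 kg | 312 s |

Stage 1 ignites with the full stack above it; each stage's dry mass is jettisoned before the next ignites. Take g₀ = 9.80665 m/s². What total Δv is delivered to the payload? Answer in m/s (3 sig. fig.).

Ignition mass of stage 1 = 437,000+42,900 + 53,800+6,390 + 6,620+1,050 + 1,250 = 549,010 kg.
Stage 1: m₀ = 549,010 kg, m_f = 549,010 − 437,000 = 112,010 kg; Δv = 319×9.80665×ln(4.901) = 3128.3×1.5895 ≈ 4973 m/s.
Stage 2: m₀ = 69,110 kg, m_f = 69,110 − 53,800 = 15,310 kg; Δv = 421×9.80665×ln(4.514) = 4128.6×1.5072 ≈ 6223 m/s.
Stage 3: m₀ = 8,920 kg, m_f = 8,920 − 6,620 = 2,300 kg; Δv = 312×9.80665×ln(3.878) = 3059.7×1.3554 ≈ 4147 m/s.
Total Δv = 4973 + 6223 + 4147 = 15343 m/s.

Δv ≈ 15300 m/s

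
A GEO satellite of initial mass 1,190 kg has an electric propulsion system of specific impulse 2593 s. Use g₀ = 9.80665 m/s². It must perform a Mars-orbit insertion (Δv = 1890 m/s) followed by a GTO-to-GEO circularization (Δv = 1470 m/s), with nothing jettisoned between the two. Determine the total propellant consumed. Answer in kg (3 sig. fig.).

total propellant consumed ≈ 147 kg

v_e = Isp · g₀ = 2593 × 9.80665 = 25428.6 m/s.
After the first burn: m = 1190 × exp(−1890/25428.6) = 1190 × 0.92837 = 1,104.76 kg.
After the second burn: m = 1,104.76 × exp(−1470/25428.6) = 1,104.76 × 0.94383 = 1,042.71 kg.
Total propellant = m₀ − m_final = 1190 − 1,042.71 = 147.29 kg.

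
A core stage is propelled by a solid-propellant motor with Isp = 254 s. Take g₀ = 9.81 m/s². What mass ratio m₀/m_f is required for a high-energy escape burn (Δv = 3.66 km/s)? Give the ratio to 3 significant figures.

v_e = Isp · g₀ = 254 × 9.81 = 2491.7 m/s.
m₀/m_f = exp(Δv / v_e) = exp(3660 / 2491.7) = exp(1.4689) = 4.3442.

mass ratio ≈ 4.34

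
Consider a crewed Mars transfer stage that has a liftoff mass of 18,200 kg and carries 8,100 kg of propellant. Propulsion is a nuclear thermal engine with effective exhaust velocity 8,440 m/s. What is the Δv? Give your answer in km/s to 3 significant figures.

Δv ≈ 4.97 km/s

m_f = m₀ − m_prop = 18,200 − 8,100 = 10,100 kg.
Δv = v_e · ln(m₀/m_f) = 8440.0 × ln(1.802) = 8440.0 × 0.5889 ≈ 4970.2 m/s.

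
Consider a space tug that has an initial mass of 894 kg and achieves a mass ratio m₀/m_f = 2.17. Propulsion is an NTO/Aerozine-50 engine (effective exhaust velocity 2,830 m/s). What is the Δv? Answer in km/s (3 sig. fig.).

Δv ≈ 2.19 km/s

Δv = v_e · ln(2.17) = 2830.0 × 0.7747 ≈ 2192.5 m/s.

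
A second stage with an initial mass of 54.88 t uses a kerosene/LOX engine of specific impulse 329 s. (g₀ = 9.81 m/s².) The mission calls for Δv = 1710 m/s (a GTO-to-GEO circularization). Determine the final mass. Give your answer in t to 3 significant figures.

final mass ≈ 32.3 t

v_e = Isp · g₀ = 329 × 9.81 = 3227.5 m/s.
m₀/m_f = exp(Δv / v_e) = exp(1710 / 3227.5) = exp(0.5298) = 1.6986.
m_f = m₀ / 1.6986 = 54.88 / 1.6986 = 32.309 t.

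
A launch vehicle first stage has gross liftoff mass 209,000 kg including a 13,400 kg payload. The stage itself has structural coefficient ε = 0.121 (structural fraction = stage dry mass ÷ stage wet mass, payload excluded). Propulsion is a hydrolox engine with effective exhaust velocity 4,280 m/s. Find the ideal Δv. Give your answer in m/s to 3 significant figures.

Δv ≈ 7400 m/s

Stage wet mass = m₀ − payload = 209,000 − 13,400 = 195,600 kg.
Stage dry mass = ε × stage wet mass = 0.121 × 195,600 = 23,667.6 kg.
Burnout mass m_f = stage dry + payload = 23,667.6 + 13,400 = 37,067.6 kg.
Δv = v_e · ln(209,000/37,067.6) = 4280.0 × ln(5.638) = 4280.0 × 1.7296 ≈ 7403 m/s.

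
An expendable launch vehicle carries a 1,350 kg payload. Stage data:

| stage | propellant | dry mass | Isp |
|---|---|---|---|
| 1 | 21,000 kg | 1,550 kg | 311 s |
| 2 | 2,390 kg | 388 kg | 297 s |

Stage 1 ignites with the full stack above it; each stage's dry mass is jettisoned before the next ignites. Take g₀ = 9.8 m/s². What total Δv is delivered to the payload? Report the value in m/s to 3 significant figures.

Ignition mass of stage 1 = 21,000+1,550 + 2,390+388 + 1,350 = 26,678 kg.
Stage 1: m₀ = 26,678 kg, m_f = 26,678 − 21,000 = 5,678 kg; Δv = 311×9.8×ln(4.698) = 3047.8×1.5472 ≈ 4716 m/s.
Stage 2: m₀ = 4,128 kg, m_f = 4,128 − 2,390 = 1,738 kg; Δv = 297×9.8×ln(2.375) = 2910.6×0.8651 ≈ 2518 m/s.
Total Δv = 4716 + 2518 = 7234 m/s.

Δv ≈ 7230 m/s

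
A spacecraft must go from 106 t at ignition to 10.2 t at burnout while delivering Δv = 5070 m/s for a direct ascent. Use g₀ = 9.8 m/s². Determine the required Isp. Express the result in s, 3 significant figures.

Isp ≈ 221 s

ln(m₀/m_f) = ln(106000/10200) = ln(10.39) = 2.3411.
From the ideal rocket equation, v_e = Δv / ln(m₀/m_f) = 5070 / 2.3411 = 2165.7 m/s.
Isp = v_e / g₀ = 2165.7 / 9.8 = 221.0 s.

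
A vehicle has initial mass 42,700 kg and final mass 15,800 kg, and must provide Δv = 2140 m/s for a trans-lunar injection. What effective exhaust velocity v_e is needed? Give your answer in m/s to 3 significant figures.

v_e ≈ 2150 m/s

ln(m₀/m_f) = ln(42700/15800) = ln(2.703) = 0.9942.
Rocket equation: v_e = Δv / ln(m₀/m_f) = 2140 / 0.9942 = 2152.5 m/s.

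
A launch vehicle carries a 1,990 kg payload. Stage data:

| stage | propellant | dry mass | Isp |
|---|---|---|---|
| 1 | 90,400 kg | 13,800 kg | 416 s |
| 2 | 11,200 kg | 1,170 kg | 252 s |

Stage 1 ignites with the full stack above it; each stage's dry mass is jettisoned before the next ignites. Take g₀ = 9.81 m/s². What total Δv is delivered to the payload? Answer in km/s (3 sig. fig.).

Δv ≈ 9.61 km/s

Ignition mass of stage 1 = 90,400+13,800 + 11,200+1,170 + 1,990 = 118,560 kg.
Stage 1: m₀ = 118,560 kg, m_f = 118,560 − 90,400 = 28,160 kg; Δv = 416×9.81×ln(4.21) = 4081.0×1.4375 ≈ 5866 m/s.
Stage 2: m₀ = 14,360 kg, m_f = 14,360 − 11,200 = 3,160 kg; Δv = 252×9.81×ln(4.544) = 2472.1×1.5139 ≈ 3742 m/s.
Total Δv = 5866 + 3742 = 9608 m/s.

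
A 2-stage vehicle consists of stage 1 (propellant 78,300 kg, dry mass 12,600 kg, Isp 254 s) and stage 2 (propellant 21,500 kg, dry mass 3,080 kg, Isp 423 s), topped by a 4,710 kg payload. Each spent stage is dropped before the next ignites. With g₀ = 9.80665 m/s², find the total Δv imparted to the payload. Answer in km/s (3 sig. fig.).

Ignition mass of stage 1 = 78,300+12,600 + 21,500+3,080 + 4,710 = 120,190 kg.
Stage 1: m₀ = 120,190 kg, m_f = 120,190 − 78,300 = 41,890 kg; Δv = 254×9.80665×ln(2.869) = 2490.9×1.0540 ≈ 2625 m/s.
Stage 2: m₀ = 29,290 kg, m_f = 29,290 − 21,500 = 7,790 kg; Δv = 423×9.80665×ln(3.76) = 4148.2×1.3244 ≈ 5494 m/s.
Total Δv = 2625 + 5494 = 8119 m/s.

Δv ≈ 8.12 km/s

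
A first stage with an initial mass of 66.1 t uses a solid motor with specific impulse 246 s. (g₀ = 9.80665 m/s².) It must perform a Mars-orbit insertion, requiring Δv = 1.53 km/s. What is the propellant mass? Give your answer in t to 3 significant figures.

v_e = Isp · g₀ = 246 × 9.80665 = 2412.4 m/s.
Rocket equation: m₀/m_f = exp(Δv / v_e) = exp(1530 / 2412.4) = exp(0.6342) = 1.8855.
m_f = 66.1 / 1.8855 = 35.057 t, so propellant = m₀ − m_f = 66.1 − 35.057 = 31.043 t.

propellant mass ≈ 31.0 t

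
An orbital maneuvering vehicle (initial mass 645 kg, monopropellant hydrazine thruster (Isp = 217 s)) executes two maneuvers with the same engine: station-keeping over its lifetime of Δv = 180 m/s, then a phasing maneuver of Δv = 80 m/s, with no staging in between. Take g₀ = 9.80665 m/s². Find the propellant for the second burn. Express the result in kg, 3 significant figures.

v_e = Isp · g₀ = 217 × 9.80665 = 2128.0 m/s.
After the first burn: m = 645 × exp(−180/2128.0) = 645 × 0.91889 = 592.684 kg.
After the second burn: m = 592.684 × exp(−80/2128.0) = 592.684 × 0.96310 = 570.814 kg.
Second-burn propellant = 592.684 − 570.814 = 21.87 kg.

propellant for the second burn ≈ 21.9 kg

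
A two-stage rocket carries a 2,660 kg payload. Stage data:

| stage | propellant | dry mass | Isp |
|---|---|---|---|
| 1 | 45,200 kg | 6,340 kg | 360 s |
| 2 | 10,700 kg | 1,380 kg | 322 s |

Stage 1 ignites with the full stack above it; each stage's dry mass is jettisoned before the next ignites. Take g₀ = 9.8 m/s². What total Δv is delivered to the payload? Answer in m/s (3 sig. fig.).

Ignition mass of stage 1 = 45,200+6,340 + 10,700+1,380 + 2,660 = 66,280 kg.
Stage 1: m₀ = 66,280 kg, m_f = 66,280 − 45,200 = 21,080 kg; Δv = 360×9.8×ln(3.144) = 3528.0×1.1456 ≈ 4042 m/s.
Stage 2: m₀ = 14,740 kg, m_f = 14,740 − 10,700 = 4,040 kg; Δv = 322×9.8×ln(3.649) = 3155.6×1.2943 ≈ 4084 m/s.
Total Δv = 4042 + 4084 = 8126 m/s.

Δv ≈ 8130 m/s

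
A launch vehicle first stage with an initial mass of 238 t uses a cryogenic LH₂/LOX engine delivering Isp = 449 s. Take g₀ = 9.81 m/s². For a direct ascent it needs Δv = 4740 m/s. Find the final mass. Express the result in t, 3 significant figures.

v_e = Isp · g₀ = 449 × 9.81 = 4404.7 m/s.
m₀/m_f = exp(Δv / v_e) = exp(4740 / 4404.7) = exp(1.0761) = 2.9333.
m_f = m₀ / 2.9333 = 238 / 2.9333 = 81.1373 t.

final mass ≈ 81.1 t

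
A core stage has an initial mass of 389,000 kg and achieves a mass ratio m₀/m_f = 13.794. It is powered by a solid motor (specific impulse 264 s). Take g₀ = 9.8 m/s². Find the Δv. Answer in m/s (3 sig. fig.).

v_e = Isp · g₀ = 264 × 9.8 = 2587.2 m/s.
Δv = v_e · ln(13.794) = 2587.2 × 2.6242 ≈ 6789.4 m/s.

Δv ≈ 6790 m/s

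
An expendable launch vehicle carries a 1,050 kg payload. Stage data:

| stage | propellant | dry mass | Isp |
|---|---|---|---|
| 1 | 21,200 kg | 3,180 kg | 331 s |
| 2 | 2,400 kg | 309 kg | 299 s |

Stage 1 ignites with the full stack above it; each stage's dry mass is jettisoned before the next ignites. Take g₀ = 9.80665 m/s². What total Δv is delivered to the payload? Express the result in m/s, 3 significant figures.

Δv ≈ 7530 m/s

Ignition mass of stage 1 = 21,200+3,180 + 2,400+309 + 1,050 = 28,139 kg.
Stage 1: m₀ = 28,139 kg, m_f = 28,139 − 21,200 = 6,939 kg; Δv = 331×9.80665×ln(4.055) = 3246.0×1.4000 ≈ 4544 m/s.
Stage 2: m₀ = 3,759 kg, m_f = 3,759 − 2,400 = 1,359 kg; Δv = 299×9.80665×ln(2.766) = 2932.2×1.0174 ≈ 2983 m/s.
Total Δv = 4544 + 2983 = 7527 m/s.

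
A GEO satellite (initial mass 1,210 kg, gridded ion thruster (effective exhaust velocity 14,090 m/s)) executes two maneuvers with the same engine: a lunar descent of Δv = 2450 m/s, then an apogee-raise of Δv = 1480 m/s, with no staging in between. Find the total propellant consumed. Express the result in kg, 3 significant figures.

After the first burn: m = 1210 × exp(−2450/14090.0) = 1210 × 0.84040 = 1,016.88 kg.
After the second burn: m = 1,016.88 × exp(−1480/14090.0) = 1,016.88 × 0.90029 = 915.487 kg.
Total propellant = m₀ − m_final = 1210 − 915.487 = 294.513 kg.

total propellant consumed ≈ 295 kg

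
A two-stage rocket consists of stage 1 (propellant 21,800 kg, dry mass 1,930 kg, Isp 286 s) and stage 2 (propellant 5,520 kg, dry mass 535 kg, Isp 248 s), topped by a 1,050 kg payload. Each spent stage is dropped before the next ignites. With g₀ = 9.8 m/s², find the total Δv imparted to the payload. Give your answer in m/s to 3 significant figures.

Ignition mass of stage 1 = 21,800+1,930 + 5,520+535 + 1,050 = 30,835 kg.
Stage 1: m₀ = 30,835 kg, m_f = 30,835 − 21,800 = 9,035 kg; Δv = 286×9.8×ln(3.413) = 2802.8×1.2275 ≈ 3441 m/s.
Stage 2: m₀ = 7,105 kg, m_f = 7,105 − 5,520 = 1,585 kg; Δv = 248×9.8×ln(4.483) = 2430.4×1.5002 ≈ 3646 m/s.
Total Δv = 3441 + 3646 = 7087 m/s.

Δv ≈ 7090 m/s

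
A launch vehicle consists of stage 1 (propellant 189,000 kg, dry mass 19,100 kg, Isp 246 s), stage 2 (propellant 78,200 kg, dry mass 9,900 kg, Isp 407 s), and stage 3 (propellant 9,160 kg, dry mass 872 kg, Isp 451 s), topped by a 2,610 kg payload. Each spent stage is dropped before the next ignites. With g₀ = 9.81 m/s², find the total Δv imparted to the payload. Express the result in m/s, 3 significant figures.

Δv ≈ 14000 m/s

Ignition mass of stage 1 = 189,000+19,100 + 78,200+9,900 + 9,160+872 + 2,610 = 308,842 kg.
Stage 1: m₀ = 308,842 kg, m_f = 308,842 − 189,000 = 119,842 kg; Δv = 246×9.81×ln(2.577) = 2413.3×0.9467 ≈ 2285 m/s.
Stage 2: m₀ = 100,742 kg, m_f = 100,742 − 78,200 = 22,542 kg; Δv = 407×9.81×ln(4.469) = 3992.7×1.4972 ≈ 5978 m/s.
Stage 3: m₀ = 12,642 kg, m_f = 12,642 − 9,160 = 3,482 kg; Δv = 451×9.81×ln(3.631) = 4424.3×1.2894 ≈ 5705 m/s.
Total Δv = 2285 + 5978 + 5705 = 13968 m/s.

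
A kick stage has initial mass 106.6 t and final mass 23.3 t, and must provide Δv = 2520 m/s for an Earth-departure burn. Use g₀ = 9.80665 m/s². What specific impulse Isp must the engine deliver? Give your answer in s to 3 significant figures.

Isp ≈ 169 s

ln(m₀/m_f) = ln(106600/23300) = ln(4.575) = 1.5206.
By the Tsiolkovsky rocket equation, v_e = Δv / ln(m₀/m_f) = 2520 / 1.5206 = 1657.2 m/s.
Isp = v_e / g₀ = 1657.2 / 9.80665 = 169.0 s.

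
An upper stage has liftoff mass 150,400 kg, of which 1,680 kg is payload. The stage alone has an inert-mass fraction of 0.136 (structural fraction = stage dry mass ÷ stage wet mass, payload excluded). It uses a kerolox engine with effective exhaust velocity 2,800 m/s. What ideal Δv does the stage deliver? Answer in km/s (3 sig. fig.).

Δv ≈ 5.39 km/s

Stage wet mass = m₀ − payload = 150,400 − 1,680 = 148,720 kg.
Stage dry mass = ε × stage wet mass = 0.136 × 148,720 = 20,225.9 kg.
Burnout mass m_f = stage dry + payload = 20,225.9 + 1,680 = 21,905.9 kg.
From the ideal rocket equation, Δv = v_e · ln(150,400/21,905.9) = 2800.0 × ln(6.866) = 2800.0 × 1.9265 ≈ 5394 m/s.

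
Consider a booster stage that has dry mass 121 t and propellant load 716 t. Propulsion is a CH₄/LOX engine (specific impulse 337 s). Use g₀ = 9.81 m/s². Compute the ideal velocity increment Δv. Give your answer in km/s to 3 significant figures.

Δv ≈ 6.39 km/s

v_e = Isp · g₀ = 337 × 9.81 = 3306.0 m/s.
m₀ = m_dry + m_prop = 121 + 716 = 837 t.
From the ideal rocket equation, Δv = v_e · ln(m₀/m_f) = 3306.0 × ln(6.917) = 3306.0 × 1.9340 ≈ 6393.9 m/s.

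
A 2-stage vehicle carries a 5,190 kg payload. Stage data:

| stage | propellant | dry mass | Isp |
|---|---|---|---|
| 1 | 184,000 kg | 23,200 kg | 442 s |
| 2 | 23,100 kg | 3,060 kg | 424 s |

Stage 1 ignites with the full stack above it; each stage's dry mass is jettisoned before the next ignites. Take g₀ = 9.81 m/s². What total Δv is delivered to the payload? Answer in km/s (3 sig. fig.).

Ignition mass of stage 1 = 184,000+23,200 + 23,100+3,060 + 5,190 = 238,550 kg.
Stage 1: m₀ = 238,550 kg, m_f = 238,550 − 184,000 = 54,550 kg; Δv = 442×9.81×ln(4.373) = 4336.0×1.4755 ≈ 6398 m/s.
Stage 2: m₀ = 31,350 kg, m_f = 31,350 − 23,100 = 8,250 kg; Δv = 424×9.81×ln(3.8) = 4159.4×1.3350 ≈ 5553 m/s.
Total Δv = 6398 + 5553 = 11951 m/s.

Δv ≈ 12.0 km/s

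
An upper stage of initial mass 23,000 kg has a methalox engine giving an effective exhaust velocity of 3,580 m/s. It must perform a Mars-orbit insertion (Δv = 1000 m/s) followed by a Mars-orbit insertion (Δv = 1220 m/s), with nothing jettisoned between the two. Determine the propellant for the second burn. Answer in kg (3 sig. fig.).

After the first burn: m = 23000 × exp(−1000/3580.0) = 23000 × 0.75629 = 17,394.7 kg.
After the second burn: m = 17,394.7 × exp(−1220/3580.0) = 17,394.7 × 0.71121 = 12,371.3 kg.
Second-burn propellant = 17,394.7 − 12,371.3 = 5,023.4 kg.

propellant for the second burn ≈ 5020 kg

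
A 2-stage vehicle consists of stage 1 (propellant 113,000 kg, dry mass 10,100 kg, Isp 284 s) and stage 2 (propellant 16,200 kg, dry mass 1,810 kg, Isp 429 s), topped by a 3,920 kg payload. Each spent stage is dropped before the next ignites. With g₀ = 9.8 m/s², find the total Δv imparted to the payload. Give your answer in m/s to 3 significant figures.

Δv ≈ 9850 m/s

Ignition mass of stage 1 = 113,000+10,100 + 16,200+1,810 + 3,920 = 145,030 kg.
Stage 1: m₀ = 145,030 kg, m_f = 145,030 − 113,000 = 32,030 kg; Δv = 284×9.8×ln(4.528) = 2783.2×1.5103 ≈ 4203 m/s.
Stage 2: m₀ = 21,930 kg, m_f = 21,930 − 16,200 = 5,730 kg; Δv = 429×9.8×ln(3.827) = 4204.2×1.3421 ≈ 5643 m/s.
Total Δv = 4203 + 5643 = 9846 m/s.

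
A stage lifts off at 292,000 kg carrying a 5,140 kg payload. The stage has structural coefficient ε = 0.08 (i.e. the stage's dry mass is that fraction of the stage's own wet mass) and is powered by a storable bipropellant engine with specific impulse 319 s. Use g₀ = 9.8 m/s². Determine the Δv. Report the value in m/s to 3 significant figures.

Δv ≈ 7320 m/s

Stage wet mass = m₀ − payload = 292,000 − 5,140 = 286,860 kg.
Stage dry mass = ε × stage wet mass = 0.08 × 286,860 = 22,948.8 kg.
Burnout mass m_f = stage dry + payload = 22,948.8 + 5,140 = 28,088.8 kg.
v_e = Isp · g₀ = 319 × 9.8 = 3126.2 m/s.
From the ideal rocket equation, Δv = v_e · ln(292,000/28,088.8) = 3126.2 × ln(10.4) = 3126.2 × 2.3414 ≈ 7320 m/s.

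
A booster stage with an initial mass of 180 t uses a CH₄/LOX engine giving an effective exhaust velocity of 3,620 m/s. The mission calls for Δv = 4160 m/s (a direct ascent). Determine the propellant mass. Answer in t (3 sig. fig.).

propellant mass ≈ 123 t

Rocket equation: m₀/m_f = exp(Δv / v_e) = exp(4160 / 3620.0) = exp(1.1492) = 3.1556.
m_f = 180 / 3.1556 = 57.0415 t, so propellant = m₀ − m_f = 180 − 57.0415 = 122.9585 t.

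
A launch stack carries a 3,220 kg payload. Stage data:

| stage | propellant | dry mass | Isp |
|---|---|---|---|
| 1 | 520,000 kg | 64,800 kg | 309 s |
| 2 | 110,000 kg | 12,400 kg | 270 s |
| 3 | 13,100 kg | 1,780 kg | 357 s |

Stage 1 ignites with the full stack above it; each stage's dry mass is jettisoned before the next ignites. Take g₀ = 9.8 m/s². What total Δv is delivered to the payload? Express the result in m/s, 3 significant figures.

Δv ≈ 12400 m/s

Ignition mass of stage 1 = 520,000+64,800 + 110,000+12,400 + 13,100+1,780 + 3,220 = 725,300 kg.
Stage 1: m₀ = 725,300 kg, m_f = 725,300 − 520,000 = 205,300 kg; Δv = 309×9.8×ln(3.533) = 3028.2×1.2621 ≈ 3822 m/s.
Stage 2: m₀ = 140,500 kg, m_f = 140,500 − 110,000 = 30,500 kg; Δv = 270×9.8×ln(4.607) = 2646.0×1.5275 ≈ 4042 m/s.
Stage 3: m₀ = 18,100 kg, m_f = 18,100 − 13,100 = 5,000 kg; Δv = 357×9.8×ln(3.62) = 3498.6×1.2865 ≈ 4501 m/s.
Total Δv = 3822 + 4042 + 4501 = 12365 m/s.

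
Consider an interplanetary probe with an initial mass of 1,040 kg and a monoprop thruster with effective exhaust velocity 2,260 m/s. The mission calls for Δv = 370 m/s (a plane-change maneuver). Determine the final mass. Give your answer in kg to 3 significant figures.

final mass ≈ 883 kg

From the ideal rocket equation, m₀/m_f = exp(Δv / v_e) = exp(370 / 2260.0) = exp(0.1637) = 1.1779.
m_f = m₀ / 1.1779 = 1,040 / 1.1779 = 882.927 kg.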